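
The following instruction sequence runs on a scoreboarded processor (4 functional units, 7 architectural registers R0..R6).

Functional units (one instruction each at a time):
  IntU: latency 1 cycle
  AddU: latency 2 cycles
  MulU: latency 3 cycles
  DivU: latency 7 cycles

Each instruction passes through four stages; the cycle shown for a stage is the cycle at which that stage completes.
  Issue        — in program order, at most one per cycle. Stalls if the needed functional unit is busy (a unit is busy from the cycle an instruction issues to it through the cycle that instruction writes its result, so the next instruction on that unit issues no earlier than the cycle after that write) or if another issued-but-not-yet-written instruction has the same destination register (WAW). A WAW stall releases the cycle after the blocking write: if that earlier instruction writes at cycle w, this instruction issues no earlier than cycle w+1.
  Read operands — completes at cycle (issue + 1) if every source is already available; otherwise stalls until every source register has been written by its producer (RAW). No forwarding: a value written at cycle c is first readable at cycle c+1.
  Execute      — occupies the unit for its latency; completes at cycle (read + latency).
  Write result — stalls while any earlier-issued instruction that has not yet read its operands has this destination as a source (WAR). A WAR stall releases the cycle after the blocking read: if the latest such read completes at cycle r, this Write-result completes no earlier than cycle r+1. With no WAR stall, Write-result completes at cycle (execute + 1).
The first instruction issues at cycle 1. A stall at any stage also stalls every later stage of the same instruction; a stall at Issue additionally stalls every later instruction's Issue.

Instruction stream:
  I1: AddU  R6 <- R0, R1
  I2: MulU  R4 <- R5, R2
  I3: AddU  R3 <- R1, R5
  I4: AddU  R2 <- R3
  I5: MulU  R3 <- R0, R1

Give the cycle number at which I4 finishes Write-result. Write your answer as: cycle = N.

cycle = 15

[I1] 1/2/4/5
[I2] 2/3/6/7
[I3] 6/7/9/10  (struct: AddU busy until I1 writes@5)
[I4] 11/12/14/15  (struct: AddU busy until I3 writes@10)
[I5] 12/13/16/17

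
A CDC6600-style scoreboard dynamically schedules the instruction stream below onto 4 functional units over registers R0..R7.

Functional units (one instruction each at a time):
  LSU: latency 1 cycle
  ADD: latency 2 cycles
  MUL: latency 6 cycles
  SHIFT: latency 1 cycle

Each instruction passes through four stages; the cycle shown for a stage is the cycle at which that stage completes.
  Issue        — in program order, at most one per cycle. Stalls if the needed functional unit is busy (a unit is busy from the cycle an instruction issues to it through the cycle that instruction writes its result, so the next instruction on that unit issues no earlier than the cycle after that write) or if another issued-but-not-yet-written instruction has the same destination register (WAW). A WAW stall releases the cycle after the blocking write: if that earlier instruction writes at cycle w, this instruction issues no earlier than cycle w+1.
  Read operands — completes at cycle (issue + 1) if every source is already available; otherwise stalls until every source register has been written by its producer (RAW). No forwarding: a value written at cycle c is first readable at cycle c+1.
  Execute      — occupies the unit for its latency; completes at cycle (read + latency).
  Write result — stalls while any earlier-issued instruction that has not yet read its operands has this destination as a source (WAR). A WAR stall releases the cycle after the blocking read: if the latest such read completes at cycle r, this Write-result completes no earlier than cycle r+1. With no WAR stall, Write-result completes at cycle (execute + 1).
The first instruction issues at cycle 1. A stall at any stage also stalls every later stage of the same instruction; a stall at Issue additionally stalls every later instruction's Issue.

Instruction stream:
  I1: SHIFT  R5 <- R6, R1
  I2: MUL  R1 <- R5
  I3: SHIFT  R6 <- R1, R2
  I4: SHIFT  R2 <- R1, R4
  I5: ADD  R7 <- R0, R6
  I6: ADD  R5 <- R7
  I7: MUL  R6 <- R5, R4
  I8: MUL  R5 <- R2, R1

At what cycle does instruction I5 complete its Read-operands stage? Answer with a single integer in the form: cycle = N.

cycle = 18

[I1] 1/2/3/4
[I2] 2/5/11/12  (RAW R5: wait I1 write@4)
[I3] 5/13/14/15  (struct: SHIFT busy until I1 writes@4; RAW R1: wait I2 write@12)
[I4] 16/17/18/19  (struct: SHIFT busy until I3 writes@15)
[I5] 17/18/20/21
[I6] 22/23/25/26  (struct: ADD busy until I5 writes@21)
[I7] 23/27/33/34  (RAW R5: wait I6 write@26)
[I8] 35/36/42/43  (struct: MUL busy until I7 writes@34)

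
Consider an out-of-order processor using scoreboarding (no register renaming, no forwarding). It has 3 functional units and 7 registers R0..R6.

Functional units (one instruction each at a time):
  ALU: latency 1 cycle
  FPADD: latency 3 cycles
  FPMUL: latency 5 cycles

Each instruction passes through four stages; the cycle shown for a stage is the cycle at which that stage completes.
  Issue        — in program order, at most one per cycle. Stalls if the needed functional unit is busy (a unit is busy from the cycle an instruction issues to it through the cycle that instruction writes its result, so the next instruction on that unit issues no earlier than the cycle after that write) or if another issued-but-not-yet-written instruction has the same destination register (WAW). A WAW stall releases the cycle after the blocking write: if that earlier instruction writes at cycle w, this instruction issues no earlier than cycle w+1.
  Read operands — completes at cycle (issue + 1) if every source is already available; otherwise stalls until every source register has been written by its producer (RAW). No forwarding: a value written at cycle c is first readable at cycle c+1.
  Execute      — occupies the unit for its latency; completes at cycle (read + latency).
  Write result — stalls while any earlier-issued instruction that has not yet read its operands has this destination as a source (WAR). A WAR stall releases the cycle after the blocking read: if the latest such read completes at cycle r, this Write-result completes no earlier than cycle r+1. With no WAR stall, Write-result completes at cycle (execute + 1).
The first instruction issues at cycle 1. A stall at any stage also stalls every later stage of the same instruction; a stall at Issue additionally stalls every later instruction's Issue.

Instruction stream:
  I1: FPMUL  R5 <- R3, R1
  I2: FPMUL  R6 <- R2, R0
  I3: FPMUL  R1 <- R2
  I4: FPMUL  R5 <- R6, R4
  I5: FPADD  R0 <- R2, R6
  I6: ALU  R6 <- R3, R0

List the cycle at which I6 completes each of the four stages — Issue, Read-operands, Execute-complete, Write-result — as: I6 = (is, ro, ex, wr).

I6 = (27, 32, 33, 34)

I1  is:1  ro:2  ex:7  wr:8
I2  is:9  ro:10  ex:15  wr:16  — struct: FPMUL busy until I1 writes@8
I3  is:17  ro:18  ex:23  wr:24  — struct: FPMUL busy until I2 writes@16
I4  is:25  ro:26  ex:31  wr:32  — struct: FPMUL busy until I3 writes@24
I5  is:26  ro:27  ex:30  wr:31
I6  is:27  ro:32  ex:33  wr:34  — RAW R0: wait I5 write@31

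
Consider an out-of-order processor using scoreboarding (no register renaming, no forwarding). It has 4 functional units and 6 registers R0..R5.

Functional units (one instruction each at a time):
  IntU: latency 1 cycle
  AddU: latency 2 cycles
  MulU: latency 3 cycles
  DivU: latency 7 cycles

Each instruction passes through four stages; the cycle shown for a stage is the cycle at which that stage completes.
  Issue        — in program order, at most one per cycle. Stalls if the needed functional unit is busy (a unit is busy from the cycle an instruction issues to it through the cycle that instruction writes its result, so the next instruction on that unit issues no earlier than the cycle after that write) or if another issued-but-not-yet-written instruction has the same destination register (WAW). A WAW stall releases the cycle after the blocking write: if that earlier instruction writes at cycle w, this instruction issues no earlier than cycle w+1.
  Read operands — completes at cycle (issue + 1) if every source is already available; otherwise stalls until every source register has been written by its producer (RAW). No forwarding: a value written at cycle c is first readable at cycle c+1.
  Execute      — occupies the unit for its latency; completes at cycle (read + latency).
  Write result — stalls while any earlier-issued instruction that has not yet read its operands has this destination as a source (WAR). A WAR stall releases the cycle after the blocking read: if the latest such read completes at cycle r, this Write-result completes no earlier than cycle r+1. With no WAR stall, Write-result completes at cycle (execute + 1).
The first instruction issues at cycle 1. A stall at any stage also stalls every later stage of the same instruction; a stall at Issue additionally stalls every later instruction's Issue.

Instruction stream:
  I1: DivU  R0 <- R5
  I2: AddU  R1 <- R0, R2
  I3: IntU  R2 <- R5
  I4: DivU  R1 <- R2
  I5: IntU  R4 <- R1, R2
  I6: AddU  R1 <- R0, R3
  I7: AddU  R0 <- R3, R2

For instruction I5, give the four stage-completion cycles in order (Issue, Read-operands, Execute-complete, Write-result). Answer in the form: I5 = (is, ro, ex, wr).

I5 = (16, 25, 26, 27)

1) issue 1, read 2, done 9, write 10
2) issue 2, read 11, done 13, write 14  <RAW R0: wait I1 write@10>
3) issue 3, read 4, done 5, write 12  <WAR R2: wait I2 read@11>
4) issue 15, read 16, done 23, write 24  <WAW R1: wait I2 write@14>
5) issue 16, read 25, done 26, write 27  <RAW R1: wait I4 write@24>
6) issue 25, read 26, done 28, write 29  <WAW R1: wait I4 write@24>
7) issue 30, read 31, done 33, write 34  <struct: AddU busy until I6 writes@29>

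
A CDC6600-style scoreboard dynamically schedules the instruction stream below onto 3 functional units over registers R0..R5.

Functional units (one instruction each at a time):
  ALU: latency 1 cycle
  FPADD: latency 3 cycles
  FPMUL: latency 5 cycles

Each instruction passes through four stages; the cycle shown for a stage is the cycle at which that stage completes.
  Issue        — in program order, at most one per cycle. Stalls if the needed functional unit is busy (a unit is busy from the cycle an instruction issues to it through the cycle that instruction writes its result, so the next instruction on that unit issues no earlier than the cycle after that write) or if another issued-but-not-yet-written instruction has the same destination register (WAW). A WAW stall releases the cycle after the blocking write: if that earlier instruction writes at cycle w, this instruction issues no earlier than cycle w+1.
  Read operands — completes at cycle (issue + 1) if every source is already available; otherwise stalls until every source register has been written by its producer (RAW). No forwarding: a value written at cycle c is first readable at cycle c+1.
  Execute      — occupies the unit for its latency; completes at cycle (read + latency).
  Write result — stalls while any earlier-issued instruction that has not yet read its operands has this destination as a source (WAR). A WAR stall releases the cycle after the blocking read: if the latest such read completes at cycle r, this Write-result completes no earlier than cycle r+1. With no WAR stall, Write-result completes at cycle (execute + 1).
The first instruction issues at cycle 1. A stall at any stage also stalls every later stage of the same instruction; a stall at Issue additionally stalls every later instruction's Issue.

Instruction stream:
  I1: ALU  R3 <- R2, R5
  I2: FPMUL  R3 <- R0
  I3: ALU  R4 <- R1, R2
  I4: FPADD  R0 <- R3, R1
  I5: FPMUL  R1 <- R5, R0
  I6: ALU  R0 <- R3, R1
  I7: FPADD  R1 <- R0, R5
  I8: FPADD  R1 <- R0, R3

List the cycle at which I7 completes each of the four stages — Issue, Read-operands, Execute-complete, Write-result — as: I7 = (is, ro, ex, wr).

I7 = (25, 28, 31, 32)

cycle 1: I1 dispatched to ALU
cycle 2: I1 operands ready
cycle 3: I1 complete
cycle 4: R3←I1
cycle 5: I2 dispatched to FPMUL
cycle 6: I2 operands ready; I3 dispatched to ALU
cycle 7: I3 operands ready; I4 dispatched to FPADD
cycle 8: I3 complete
cycle 9: R4←I3
cycle 11: I2 complete
cycle 12: R3←I2
cycle 13: I4 operands ready; I5 dispatched to FPMUL
cycle 16: I4 complete
cycle 17: R0←I4
cycle 18: I5 operands ready; I6 dispatched to ALU
cycle 23: I5 complete
cycle 24: R1←I5
cycle 25: I6 operands ready; I7 dispatched to FPADD
cycle 26: I6 complete
cycle 27: R0←I6
cycle 28: I7 operands ready
cycle 31: I7 complete
cycle 32: R1←I7
cycle 33: I8 dispatched to FPADD
cycle 34: I8 operands ready
cycle 37: I8 complete
cycle 38: R1←I8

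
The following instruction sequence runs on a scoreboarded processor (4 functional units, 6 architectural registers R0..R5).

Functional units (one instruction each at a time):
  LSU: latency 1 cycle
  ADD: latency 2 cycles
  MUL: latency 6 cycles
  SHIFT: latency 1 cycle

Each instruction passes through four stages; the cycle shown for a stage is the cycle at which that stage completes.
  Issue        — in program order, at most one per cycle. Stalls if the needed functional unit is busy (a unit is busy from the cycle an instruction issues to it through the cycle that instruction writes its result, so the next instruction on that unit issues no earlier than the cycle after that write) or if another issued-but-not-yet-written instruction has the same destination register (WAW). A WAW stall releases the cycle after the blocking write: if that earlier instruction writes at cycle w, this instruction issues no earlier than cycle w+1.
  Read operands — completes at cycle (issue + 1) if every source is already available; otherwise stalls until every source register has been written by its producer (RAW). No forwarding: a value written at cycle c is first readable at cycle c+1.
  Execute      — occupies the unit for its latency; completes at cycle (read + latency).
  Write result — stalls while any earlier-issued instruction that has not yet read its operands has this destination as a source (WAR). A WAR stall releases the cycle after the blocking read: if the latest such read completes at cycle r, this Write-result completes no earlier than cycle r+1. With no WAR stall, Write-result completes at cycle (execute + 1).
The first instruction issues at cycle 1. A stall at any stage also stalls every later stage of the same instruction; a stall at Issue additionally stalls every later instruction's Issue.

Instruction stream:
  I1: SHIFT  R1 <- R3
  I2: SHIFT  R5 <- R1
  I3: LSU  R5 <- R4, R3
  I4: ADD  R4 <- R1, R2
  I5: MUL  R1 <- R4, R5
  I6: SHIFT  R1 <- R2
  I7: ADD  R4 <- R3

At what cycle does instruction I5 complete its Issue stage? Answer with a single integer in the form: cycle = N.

cycle = 11

I1 -> (1, 2, 3, 4)
I2 -> (5, 6, 7, 8)  // struct: SHIFT busy until I1 writes@4
I3 -> (9, 10, 11, 12)  // WAW R5: wait I2 write@8
I4 -> (10, 11, 13, 14)
I5 -> (11, 15, 21, 22)  // RAW R4: wait I4 write@14
I6 -> (23, 24, 25, 26)  // WAW R1: wait I5 write@22
I7 -> (24, 25, 27, 28)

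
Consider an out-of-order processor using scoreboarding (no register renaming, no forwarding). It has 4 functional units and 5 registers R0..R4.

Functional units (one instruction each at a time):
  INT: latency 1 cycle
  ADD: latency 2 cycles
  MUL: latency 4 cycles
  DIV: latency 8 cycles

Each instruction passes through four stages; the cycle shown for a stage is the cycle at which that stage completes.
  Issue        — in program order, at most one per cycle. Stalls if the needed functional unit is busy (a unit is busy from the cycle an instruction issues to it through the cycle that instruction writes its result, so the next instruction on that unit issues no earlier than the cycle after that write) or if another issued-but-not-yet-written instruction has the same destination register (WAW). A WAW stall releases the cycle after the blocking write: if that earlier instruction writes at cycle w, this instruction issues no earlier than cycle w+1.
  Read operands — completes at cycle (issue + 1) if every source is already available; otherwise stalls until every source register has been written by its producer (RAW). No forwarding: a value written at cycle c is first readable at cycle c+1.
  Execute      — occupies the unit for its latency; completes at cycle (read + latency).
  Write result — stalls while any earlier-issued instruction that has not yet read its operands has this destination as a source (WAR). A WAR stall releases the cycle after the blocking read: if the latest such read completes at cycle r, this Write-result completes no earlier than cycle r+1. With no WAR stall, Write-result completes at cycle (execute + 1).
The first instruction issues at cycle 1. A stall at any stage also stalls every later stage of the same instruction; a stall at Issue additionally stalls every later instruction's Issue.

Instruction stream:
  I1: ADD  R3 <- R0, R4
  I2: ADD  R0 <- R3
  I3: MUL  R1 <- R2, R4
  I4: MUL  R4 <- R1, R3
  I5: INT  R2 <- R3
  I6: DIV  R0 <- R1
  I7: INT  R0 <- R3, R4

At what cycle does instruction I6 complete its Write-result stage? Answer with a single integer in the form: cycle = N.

[I1] 1/2/4/5
[I2] 6/7/9/10  (struct: ADD busy until I1 writes@5)
[I3] 7/8/12/13
[I4] 14/15/19/20  (struct: MUL busy until I3 writes@13)
[I5] 15/16/17/18
[I6] 16/17/25/26
[I7] 27/28/29/30  (WAW R0: wait I6 write@26)

cycle = 26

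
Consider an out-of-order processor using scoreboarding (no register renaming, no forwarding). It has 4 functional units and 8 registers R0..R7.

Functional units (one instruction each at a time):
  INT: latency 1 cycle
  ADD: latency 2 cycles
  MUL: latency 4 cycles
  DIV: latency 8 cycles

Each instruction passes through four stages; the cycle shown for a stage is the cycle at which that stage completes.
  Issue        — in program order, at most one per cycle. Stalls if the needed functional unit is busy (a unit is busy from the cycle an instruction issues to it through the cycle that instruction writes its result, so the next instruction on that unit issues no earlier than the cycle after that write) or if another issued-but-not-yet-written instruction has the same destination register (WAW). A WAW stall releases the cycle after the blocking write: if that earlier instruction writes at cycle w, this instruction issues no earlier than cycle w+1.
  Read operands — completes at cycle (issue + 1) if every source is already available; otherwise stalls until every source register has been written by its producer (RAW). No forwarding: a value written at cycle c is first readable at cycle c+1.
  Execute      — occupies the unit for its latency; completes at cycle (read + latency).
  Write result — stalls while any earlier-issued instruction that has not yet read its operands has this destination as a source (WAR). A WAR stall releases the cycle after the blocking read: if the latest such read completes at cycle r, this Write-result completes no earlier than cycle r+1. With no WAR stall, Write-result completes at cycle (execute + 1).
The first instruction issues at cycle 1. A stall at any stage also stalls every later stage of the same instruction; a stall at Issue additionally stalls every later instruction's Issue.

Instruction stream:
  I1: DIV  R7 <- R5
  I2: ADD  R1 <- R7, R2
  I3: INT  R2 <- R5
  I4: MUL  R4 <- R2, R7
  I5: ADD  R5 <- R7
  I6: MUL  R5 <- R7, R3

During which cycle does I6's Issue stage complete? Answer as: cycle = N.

cycle = 21

I1 -> (1, 2, 10, 11)
I2 -> (2, 12, 14, 15)  // RAW R7: wait I1 write@11
I3 -> (3, 4, 5, 13)  // WAR R2: wait I2 read@12
I4 -> (4, 14, 18, 19)  // RAW R2: wait I3 write@13
I5 -> (16, 17, 19, 20)  // struct: ADD busy until I2 writes@15
I6 -> (21, 22, 26, 27)  // WAW R5: wait I5 write@20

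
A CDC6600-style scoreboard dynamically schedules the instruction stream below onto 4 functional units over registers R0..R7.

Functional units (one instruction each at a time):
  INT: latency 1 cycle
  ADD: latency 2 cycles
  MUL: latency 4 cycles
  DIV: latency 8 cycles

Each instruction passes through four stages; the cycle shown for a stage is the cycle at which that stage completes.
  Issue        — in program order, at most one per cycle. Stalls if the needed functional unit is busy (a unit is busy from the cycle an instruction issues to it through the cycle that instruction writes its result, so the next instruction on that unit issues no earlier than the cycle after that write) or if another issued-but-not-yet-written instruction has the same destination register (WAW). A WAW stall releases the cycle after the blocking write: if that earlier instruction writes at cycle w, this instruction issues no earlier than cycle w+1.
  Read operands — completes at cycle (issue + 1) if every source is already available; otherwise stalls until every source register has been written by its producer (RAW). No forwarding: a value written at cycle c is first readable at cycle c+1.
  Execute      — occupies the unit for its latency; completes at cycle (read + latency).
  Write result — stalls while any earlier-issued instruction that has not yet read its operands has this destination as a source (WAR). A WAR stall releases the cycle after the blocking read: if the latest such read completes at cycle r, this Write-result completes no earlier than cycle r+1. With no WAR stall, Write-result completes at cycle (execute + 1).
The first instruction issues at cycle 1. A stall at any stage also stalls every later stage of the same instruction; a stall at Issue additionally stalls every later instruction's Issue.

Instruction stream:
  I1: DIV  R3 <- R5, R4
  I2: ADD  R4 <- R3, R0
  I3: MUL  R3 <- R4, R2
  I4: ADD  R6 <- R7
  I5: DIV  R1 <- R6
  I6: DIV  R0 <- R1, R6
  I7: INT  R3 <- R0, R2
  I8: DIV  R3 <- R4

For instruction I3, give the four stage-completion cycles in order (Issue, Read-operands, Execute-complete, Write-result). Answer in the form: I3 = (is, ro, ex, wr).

  I1 | 1 | 2 | 10 | 11
  I2 | 2 | 12 | 14 | 15   RAW R3: wait I1 write@11
  I3 | 12 | 16 | 20 | 21   WAW R3: wait I1 write@11 · RAW R4: wait I2 write@15
  I4 | 16 | 17 | 19 | 20   struct: ADD busy until I2 writes@15
  I5 | 17 | 21 | 29 | 30   RAW R6: wait I4 write@20
  I6 | 31 | 32 | 40 | 41   struct: DIV busy until I5 writes@30
  I7 | 32 | 42 | 43 | 44   RAW R0: wait I6 write@41
  I8 | 45 | 46 | 54 | 55   WAW R3: wait I7 write@44

I3 = (12, 16, 20, 21)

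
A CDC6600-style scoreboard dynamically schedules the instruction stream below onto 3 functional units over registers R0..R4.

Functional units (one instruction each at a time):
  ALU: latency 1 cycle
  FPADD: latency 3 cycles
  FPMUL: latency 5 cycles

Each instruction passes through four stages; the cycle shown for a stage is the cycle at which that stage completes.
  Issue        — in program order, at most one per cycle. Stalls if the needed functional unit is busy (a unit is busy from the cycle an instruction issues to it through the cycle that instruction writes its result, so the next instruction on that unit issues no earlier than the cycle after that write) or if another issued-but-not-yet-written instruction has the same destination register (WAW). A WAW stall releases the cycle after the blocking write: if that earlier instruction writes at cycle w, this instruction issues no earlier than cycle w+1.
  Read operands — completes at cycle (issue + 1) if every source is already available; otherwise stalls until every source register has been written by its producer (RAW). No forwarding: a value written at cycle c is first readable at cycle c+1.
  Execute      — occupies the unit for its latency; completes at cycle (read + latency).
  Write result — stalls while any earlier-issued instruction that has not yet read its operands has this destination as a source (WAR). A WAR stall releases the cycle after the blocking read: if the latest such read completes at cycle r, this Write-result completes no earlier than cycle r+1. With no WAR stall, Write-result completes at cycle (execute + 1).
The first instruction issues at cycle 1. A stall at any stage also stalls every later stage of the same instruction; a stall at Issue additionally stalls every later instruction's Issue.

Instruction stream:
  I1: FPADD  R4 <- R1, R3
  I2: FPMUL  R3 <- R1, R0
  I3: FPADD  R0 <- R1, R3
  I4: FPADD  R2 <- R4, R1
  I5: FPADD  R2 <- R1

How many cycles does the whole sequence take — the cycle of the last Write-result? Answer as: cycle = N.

cycle = 26

I1 -> (1, 2, 5, 6)
I2 -> (2, 3, 8, 9)
I3 -> (7, 10, 13, 14)  // struct: FPADD busy until I1 writes@6, RAW R3: wait I2 write@9
I4 -> (15, 16, 19, 20)  // struct: FPADD busy until I3 writes@14
I5 -> (21, 22, 25, 26)  // struct: FPADD busy until I4 writes@20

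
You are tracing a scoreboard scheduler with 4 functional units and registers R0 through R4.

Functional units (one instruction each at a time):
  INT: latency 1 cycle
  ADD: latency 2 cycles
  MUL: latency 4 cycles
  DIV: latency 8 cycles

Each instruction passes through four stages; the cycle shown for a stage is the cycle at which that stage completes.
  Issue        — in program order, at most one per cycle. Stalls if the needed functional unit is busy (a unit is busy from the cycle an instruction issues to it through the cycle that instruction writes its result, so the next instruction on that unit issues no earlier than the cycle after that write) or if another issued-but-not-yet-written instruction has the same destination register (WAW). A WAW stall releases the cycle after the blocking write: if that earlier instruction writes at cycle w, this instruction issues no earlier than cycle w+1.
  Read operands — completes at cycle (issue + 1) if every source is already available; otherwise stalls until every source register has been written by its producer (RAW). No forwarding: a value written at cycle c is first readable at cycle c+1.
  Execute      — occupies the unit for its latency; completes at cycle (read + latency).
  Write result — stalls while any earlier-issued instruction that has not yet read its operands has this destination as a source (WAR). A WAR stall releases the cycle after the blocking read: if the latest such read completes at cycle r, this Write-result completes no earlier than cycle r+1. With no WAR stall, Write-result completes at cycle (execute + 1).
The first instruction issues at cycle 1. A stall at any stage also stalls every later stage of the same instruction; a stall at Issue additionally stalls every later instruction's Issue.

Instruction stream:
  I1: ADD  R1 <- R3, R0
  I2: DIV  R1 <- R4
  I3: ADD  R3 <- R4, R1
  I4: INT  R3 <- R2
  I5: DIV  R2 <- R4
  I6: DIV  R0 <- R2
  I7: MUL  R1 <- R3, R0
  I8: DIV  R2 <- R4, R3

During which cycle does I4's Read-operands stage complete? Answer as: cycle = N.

t=1  issue I1 (ADD)
t=2  I1 read-ops
t=4  I1 finished on ADD
t=5  I1→R1
t=6  issue I2 (DIV)
t=7  I2 read-ops, issue I3 (ADD)
t=15  I2 finished on DIV
t=16  I2→R1
t=17  I3 read-ops
t=19  I3 finished on ADD
t=20  I3→R3
t=21  issue I4 (INT)
t=22  I4 read-ops, issue I5 (DIV)
t=23  I4 finished on INT, I5 read-ops
t=24  I4→R3
t=31  I5 finished on DIV
t=32  I5→R2
t=33  issue I6 (DIV)
t=34  I6 read-ops, issue I7 (MUL)
t=42  I6 finished on DIV
t=43  I6→R0
t=44  I7 read-ops, issue I8 (DIV)
t=45  I8 read-ops
t=48  I7 finished on MUL
t=49  I7→R1
t=53  I8 finished on DIV
t=54  I8→R2

cycle = 22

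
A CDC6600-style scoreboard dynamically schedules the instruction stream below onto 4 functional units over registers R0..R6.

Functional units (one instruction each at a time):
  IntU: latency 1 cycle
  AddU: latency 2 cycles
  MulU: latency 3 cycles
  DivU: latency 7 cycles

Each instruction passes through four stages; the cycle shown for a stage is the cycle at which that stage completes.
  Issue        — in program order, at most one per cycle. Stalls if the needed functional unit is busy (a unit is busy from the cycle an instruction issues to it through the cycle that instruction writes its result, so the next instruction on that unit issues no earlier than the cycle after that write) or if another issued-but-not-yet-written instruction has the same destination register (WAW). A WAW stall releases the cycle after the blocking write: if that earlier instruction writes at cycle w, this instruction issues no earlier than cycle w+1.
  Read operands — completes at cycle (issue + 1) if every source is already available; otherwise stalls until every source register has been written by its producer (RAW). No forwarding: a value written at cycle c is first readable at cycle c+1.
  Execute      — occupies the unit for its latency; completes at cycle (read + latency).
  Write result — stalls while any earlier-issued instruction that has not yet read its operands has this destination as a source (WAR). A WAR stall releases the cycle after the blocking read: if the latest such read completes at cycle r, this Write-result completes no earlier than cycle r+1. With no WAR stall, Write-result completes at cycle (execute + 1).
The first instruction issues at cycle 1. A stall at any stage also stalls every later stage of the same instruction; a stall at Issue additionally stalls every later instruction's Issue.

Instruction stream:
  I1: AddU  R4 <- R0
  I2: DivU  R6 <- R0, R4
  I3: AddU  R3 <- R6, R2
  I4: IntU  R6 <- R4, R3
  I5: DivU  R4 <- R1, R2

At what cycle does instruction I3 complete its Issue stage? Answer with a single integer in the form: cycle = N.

cycle 1: I1 issues→AddU
cycle 2: I1 reads | I2 issues→DivU
cycle 4: I1 exec-done
cycle 5: I1 writes R4
cycle 6: I2 reads | I3 issues→AddU
cycle 13: I2 exec-done
cycle 14: I2 writes R6
cycle 15: I3 reads | I4 issues→IntU
cycle 16: I5 issues→DivU
cycle 17: I3 exec-done | I5 reads
cycle 18: I3 writes R3
cycle 19: I4 reads
cycle 20: I4 exec-done
cycle 21: I4 writes R6
cycle 24: I5 exec-done
cycle 25: I5 writes R4

cycle = 6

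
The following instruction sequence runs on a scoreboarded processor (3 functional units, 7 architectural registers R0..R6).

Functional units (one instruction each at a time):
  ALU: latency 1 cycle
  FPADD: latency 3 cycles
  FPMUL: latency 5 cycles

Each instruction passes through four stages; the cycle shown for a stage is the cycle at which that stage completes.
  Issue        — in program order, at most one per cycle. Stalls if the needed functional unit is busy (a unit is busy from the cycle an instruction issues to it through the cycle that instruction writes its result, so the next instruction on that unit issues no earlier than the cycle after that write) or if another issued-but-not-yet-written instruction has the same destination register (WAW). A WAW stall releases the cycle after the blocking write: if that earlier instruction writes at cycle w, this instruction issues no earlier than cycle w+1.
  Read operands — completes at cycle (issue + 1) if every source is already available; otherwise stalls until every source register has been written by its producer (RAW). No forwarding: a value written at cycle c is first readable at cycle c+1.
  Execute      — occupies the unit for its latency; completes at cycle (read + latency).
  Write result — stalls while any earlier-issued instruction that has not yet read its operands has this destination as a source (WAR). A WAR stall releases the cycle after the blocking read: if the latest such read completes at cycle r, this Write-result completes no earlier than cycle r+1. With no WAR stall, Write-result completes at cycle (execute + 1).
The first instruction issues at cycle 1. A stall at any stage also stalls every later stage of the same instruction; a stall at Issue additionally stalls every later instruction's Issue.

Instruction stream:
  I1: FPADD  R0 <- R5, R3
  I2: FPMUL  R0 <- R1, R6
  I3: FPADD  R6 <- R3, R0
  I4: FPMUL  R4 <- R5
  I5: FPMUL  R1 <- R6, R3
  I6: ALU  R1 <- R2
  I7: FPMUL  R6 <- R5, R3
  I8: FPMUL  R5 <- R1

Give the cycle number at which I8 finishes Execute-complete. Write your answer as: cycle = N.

cycle = 46

[I1] 1/2/5/6
[I2] 7/8/13/14  (WAW R0: wait I1 write@6)
[I3] 8/15/18/19  (RAW R0: wait I2 write@14)
[I4] 15/16/21/22  (struct: FPMUL busy until I2 writes@14)
[I5] 23/24/29/30  (struct: FPMUL busy until I4 writes@22)
[I6] 31/32/33/34  (WAW R1: wait I5 write@30)
[I7] 32/33/38/39
[I8] 40/41/46/47  (struct: FPMUL busy until I7 writes@39)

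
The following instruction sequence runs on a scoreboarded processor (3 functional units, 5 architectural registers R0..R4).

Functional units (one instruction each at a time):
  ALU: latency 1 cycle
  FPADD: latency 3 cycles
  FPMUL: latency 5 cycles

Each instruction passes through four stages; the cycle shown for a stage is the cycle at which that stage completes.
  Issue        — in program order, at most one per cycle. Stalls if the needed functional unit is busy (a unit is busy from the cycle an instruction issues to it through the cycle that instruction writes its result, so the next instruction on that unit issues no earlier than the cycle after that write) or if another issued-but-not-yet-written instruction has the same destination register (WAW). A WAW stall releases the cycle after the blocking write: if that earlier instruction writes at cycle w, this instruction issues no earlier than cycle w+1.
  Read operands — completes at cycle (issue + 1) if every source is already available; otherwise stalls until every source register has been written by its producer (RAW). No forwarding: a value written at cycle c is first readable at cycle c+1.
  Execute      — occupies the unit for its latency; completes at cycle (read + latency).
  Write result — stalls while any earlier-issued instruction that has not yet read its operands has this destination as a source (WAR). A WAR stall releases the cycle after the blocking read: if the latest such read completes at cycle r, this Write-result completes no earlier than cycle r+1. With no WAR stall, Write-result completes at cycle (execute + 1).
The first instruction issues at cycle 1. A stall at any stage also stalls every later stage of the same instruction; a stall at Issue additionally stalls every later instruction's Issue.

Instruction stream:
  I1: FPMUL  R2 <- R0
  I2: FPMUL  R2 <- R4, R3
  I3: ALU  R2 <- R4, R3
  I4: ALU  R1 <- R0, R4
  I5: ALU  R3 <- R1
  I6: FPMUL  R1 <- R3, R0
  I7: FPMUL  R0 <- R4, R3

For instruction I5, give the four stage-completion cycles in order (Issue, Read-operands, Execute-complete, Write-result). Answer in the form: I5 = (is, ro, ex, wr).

I5 = (25, 26, 27, 28)

[1] I1 dispatched to FPMUL
[2] I1 operands ready
[7] I1 complete
[8] R2←I1
[9] I2 dispatched to FPMUL
[10] I2 operands ready
[15] I2 complete
[16] R2←I2
[17] I3 dispatched to ALU
[18] I3 operands ready
[19] I3 complete
[20] R2←I3
[21] I4 dispatched to ALU
[22] I4 operands ready
[23] I4 complete
[24] R1←I4
[25] I5 dispatched to ALU
[26] I5 operands ready, I6 dispatched to FPMUL
[27] I5 complete
[28] R3←I5
[29] I6 operands ready
[34] I6 complete
[35] R1←I6
[36] I7 dispatched to FPMUL
[37] I7 operands ready
[42] I7 complete
[43] R0←I7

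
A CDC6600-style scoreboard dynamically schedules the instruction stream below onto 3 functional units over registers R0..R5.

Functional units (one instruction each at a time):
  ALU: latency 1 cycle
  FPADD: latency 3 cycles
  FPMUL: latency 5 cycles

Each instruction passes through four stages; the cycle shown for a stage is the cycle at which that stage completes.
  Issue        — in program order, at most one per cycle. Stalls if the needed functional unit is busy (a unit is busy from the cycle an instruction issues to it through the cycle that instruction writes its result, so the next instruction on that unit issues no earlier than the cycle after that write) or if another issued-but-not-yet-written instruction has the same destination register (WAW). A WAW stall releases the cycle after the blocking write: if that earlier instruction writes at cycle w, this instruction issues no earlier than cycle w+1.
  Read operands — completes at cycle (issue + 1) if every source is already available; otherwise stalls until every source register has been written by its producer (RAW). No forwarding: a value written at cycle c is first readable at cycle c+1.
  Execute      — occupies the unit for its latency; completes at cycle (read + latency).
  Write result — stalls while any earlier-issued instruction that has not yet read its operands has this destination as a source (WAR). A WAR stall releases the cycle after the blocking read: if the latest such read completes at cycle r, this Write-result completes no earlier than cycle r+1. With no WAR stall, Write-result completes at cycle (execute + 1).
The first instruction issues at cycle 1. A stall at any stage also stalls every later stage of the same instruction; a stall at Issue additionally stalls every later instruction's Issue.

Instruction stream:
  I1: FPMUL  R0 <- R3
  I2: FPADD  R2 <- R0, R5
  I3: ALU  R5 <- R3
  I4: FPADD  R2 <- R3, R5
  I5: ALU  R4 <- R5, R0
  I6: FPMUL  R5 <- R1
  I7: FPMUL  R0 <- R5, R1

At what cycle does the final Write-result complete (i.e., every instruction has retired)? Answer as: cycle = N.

cycle 1: I1 issues→FPMUL
cycle 2: I1 reads · I2 issues→FPADD
cycle 3: I3 issues→ALU
cycle 4: I3 reads
cycle 5: I3 exec-done
cycle 7: I1 exec-done
cycle 8: I1 writes R0
cycle 9: I2 reads
cycle 10: I3 writes R5
cycle 12: I2 exec-done
cycle 13: I2 writes R2
cycle 14: I4 issues→FPADD
cycle 15: I4 reads · I5 issues→ALU
cycle 16: I5 reads · I6 issues→FPMUL
cycle 17: I5 exec-done · I6 reads
cycle 18: I4 exec-done · I5 writes R4
cycle 19: I4 writes R2
cycle 22: I6 exec-done
cycle 23: I6 writes R5
cycle 24: I7 issues→FPMUL
cycle 25: I7 reads
cycle 30: I7 exec-done
cycle 31: I7 writes R0

cycle = 31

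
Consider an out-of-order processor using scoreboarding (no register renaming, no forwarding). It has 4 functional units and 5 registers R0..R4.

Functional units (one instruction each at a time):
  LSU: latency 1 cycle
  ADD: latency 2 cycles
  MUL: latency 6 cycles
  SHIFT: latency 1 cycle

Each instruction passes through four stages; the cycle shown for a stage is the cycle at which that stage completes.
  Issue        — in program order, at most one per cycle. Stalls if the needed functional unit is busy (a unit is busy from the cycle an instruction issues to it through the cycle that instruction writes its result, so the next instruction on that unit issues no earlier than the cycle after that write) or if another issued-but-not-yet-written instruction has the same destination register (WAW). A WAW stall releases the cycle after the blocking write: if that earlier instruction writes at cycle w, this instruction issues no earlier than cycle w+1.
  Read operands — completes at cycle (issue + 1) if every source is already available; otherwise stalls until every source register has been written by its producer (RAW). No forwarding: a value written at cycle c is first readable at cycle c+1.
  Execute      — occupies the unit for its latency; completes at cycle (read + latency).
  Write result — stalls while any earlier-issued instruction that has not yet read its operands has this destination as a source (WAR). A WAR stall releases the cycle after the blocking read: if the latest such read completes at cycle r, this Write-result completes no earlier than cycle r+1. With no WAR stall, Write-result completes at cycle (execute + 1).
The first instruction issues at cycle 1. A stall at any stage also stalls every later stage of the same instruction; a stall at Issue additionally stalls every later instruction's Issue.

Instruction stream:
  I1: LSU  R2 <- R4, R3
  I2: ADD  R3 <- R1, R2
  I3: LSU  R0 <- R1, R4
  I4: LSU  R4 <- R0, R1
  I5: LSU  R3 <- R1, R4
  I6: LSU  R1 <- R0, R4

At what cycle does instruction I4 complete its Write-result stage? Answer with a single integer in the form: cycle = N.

cycle = 12

cycle 1: I1 dispatched to LSU
cycle 2: I1 operands ready, I2 dispatched to ADD
cycle 3: I1 complete
cycle 4: R2←I1
cycle 5: I2 operands ready, I3 dispatched to LSU
cycle 6: I3 operands ready
cycle 7: I2 complete, I3 complete
cycle 8: R3←I2, R0←I3
cycle 9: I4 dispatched to LSU
cycle 10: I4 operands ready
cycle 11: I4 complete
cycle 12: R4←I4
cycle 13: I5 dispatched to LSU
cycle 14: I5 operands ready
cycle 15: I5 complete
cycle 16: R3←I5
cycle 17: I6 dispatched to LSU
cycle 18: I6 operands ready
cycle 19: I6 complete
cycle 20: R1←I6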